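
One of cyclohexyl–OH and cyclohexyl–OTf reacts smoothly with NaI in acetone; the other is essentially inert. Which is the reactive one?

From cyclohexyl–OH the departing group would be OH⁻ (pKₐ(H₂O) ≈ 15.7). Strong base; essentially never leaves without prior activation.
From cyclohexyl–OTf the leaving group is OTf⁻ (pKₐ(CF₃SO₃H (triflic acid)) ≈ -14). Charge spread over three oxygens and a CF₃ group; the premier leaving group in synthesis.
(In practice cyclohexyl–OTf is made from cyclohexyl–OH by treatment with Tf₂O / 2,6-lutidine, converting the hydroxyl into a triflate.)

cyclohexyl–OTf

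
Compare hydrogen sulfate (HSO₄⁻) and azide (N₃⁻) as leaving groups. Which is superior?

hydrogen sulfate (HSO₄⁻) is the better leaving group.
pKₐ(H₂SO₄) ≈ -3 versus pKₐ(HN₃) ≈ 4.7: hydrogen sulfate (HSO₄⁻) is the much weaker base.
Conjugate base of a strong mineral acid.

hydrogen sulfate (HSO₄⁻)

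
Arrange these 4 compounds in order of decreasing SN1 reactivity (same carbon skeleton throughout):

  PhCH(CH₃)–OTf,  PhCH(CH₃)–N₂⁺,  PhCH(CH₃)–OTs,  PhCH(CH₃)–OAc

PhCH(CH₃)–N₂⁺ > PhCH(CH₃)–OTf > PhCH(CH₃)–OTs > PhCH(CH₃)–OAc

With the same alkyl group throughout, only the leaving group differentiates the rates.
Leaving-group ability tracks the stability of the departed species; conjugate-acid pKₐ is the usual yardstick (lower pKₐ → better LG).
PhCH(CH₃)–N₂⁺ loses N₂: no meaningful conjugate acid; N₂ departs as an exceptionally stable neutral molecule
PhCH(CH₃)–OTf loses OTf⁻: pKₐ(CF₃SO₃H (triflic acid)) ≈ -14
PhCH(CH₃)–OTs loses OTs⁻: pKₐ(p-CH₃C₆H₄SO₃H (TsOH)) ≈ -2.8
PhCH(CH₃)–OAc loses AcO⁻: pKₐ(CH₃COOH) ≈ 4.8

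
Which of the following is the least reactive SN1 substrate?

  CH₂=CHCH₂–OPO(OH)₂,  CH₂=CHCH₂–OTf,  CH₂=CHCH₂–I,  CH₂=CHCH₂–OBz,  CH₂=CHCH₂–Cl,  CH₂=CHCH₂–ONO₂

The skeletons are identical, so relative rate is governed entirely by leaving-group ability.
A good leaving group is a weak base: the lower the pKₐ of its conjugate acid, the more readily it departs.
CH₂=CHCH₂–OTf loses OTf⁻: pKₐ(CF₃SO₃H (triflic acid)) ≈ -14
CH₂=CHCH₂–I loses I⁻: pKₐ(HI) ≈ -10
CH₂=CHCH₂–Cl loses Cl⁻: pKₐ(HCl) ≈ -7
CH₂=CHCH₂–ONO₂ loses NO₃⁻: pKₐ(HNO₃) ≈ -1.3
CH₂=CHCH₂–OPO(OH)₂ loses H₂PO₄⁻: pKₐ(H₃PO₄) ≈ 2.1
CH₂=CHCH₂–OBz loses PhCOO⁻: pKₐ(C₆H₅COOH) ≈ 4.2

CH₂=CHCH₂–OBz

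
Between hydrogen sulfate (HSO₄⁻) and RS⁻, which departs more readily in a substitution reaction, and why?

hydrogen sulfate (HSO₄⁻)

hydrogen sulfate (HSO₄⁻) is the better leaving group.
pKₐ(H₂SO₄) ≈ -3 versus pKₐ(RSH (a thiol)) ≈ 10.5: hydrogen sulfate (HSO₄⁻) is the much weaker base.
Conjugate base of a strong mineral acid.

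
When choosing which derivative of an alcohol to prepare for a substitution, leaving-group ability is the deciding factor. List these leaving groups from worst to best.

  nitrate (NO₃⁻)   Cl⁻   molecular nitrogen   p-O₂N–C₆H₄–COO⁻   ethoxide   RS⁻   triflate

molecular nitrogen: no meaningful conjugate acid; N₂ departs as an exceptionally stable neutral molecule
triflate: pKₐ(CF₃SO₃H (triflic acid)) ≈ -14
Cl⁻: pKₐ(HCl) ≈ -7
nitrate (NO₃⁻): pKₐ(HNO₃) ≈ -1.3 — resonance-delocalised over three oxygens
p-O₂N–C₆H₄–COO⁻: pKₐ(p-nitrobenzoic acid) ≈ 3.4 — electron-withdrawing nitro group stabilises the carboxylate
RS⁻: pKₐ(RSH (a thiol)) ≈ 10.5 — moderately basic; rarely leaves without activation
ethoxide: pKₐ(CH₃CH₂OH) ≈ 16 — strong base; alkoxides do not leave unassisted
Reversing gives the worst-to-best order requested.

ethoxide < RS⁻ < p-O₂N–C₆H₄–COO⁻ < nitrate (NO₃⁻) < Cl⁻ < triflate < molecular nitrogen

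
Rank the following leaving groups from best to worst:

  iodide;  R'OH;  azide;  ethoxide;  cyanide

iodide > R'OH > azide > cyanide > ethoxide

A good leaving group is a weak base: the lower the pKₐ of its conjugate acid, the more readily it departs.
iodide: pKₐ(HI) ≈ -10
R'OH: pKₐ(R'OH₂⁺) ≈ -2.4
azide: pKₐ(HN₃) ≈ 4.7
cyanide: pKₐ(HCN) ≈ 9.2
ethoxide: pKₐ(CH₃CH₂OH) ≈ 16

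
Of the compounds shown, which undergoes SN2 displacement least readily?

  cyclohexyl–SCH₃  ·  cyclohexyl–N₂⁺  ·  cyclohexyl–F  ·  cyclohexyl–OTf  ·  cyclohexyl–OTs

Identical carbon frameworks mean the comparison reduces to leaving-group quality.
Rank by basicity of the departing species: weakest base leaves most easily.
cyclohexyl–N₂⁺ loses N₂: no meaningful conjugate acid; N₂ departs as an exceptionally stable neutral molecule
cyclohexyl–OTf loses OTf⁻: pKₐ(CF₃SO₃H (triflic acid)) ≈ -14
cyclohexyl–OTs loses OTs⁻: pKₐ(p-CH₃C₆H₄SO₃H (TsOH)) ≈ -2.8
cyclohexyl–F loses F⁻: pKₐ(HF) ≈ 3.2
cyclohexyl–SCH₃ loses RS⁻: pKₐ(RSH (a thiol)) ≈ 10.5

cyclohexyl–SCH₃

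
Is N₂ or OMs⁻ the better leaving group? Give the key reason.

N₂ is the better leaving group.
N₂ is the ultimate leaving group — it departs as an exceptionally stable neutral molecule, whereas OMs⁻ (pKₐ(CH₃SO₃H (MsOH)) ≈ -1.9) is far more basic.

N₂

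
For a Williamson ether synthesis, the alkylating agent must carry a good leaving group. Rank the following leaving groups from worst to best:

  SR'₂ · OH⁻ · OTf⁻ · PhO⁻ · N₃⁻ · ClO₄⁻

OH⁻ < PhO⁻ < N₃⁻ < SR'₂ < ClO₄⁻ < OTf⁻

OTf⁻: pKₐ(CF₃SO₃H (triflic acid)) ≈ -14
ClO₄⁻: pKₐ(HClO₄) ≈ -10
SR'₂: pKₐ(R'₂SH⁺) ≈ -7
N₃⁻: pKₐ(HN₃) ≈ 4.7
PhO⁻: pKₐ(C₆H₅OH (phenol)) ≈ 10
OH⁻: pKₐ(H₂O) ≈ 15.7
Listed from poorest to best leaving group as asked.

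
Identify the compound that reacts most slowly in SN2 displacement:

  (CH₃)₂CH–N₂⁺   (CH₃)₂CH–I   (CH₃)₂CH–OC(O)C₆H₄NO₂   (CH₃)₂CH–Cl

With the same alkyl group throughout, only the leaving group differentiates the rates.
A good leaving group is a weak base: the lower the pKₐ of its conjugate acid, the more readily it departs.
(CH₃)₂CH–N₂⁺ loses N₂: no meaningful conjugate acid; N₂ departs as an exceptionally stable neutral molecule
(CH₃)₂CH–I loses I⁻: pKₐ(HI) ≈ -10
(CH₃)₂CH–Cl loses Cl⁻: pKₐ(HCl) ≈ -7
(CH₃)₂CH–OC(O)C₆H₄NO₂ loses p-O₂N–C₆H₄–COO⁻: pKₐ(p-nitrobenzoic acid) ≈ 3.4

(CH₃)₂CH–OC(O)C₆H₄NO₂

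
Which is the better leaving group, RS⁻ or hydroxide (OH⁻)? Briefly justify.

RS⁻

RS⁻ is the better leaving group.
pKₐ(RSH (a thiol)) ≈ 10.5 versus pKₐ(H₂O) ≈ 15.7: RS⁻ is the much weaker base.
Moderately basic; rarely leaves without activation.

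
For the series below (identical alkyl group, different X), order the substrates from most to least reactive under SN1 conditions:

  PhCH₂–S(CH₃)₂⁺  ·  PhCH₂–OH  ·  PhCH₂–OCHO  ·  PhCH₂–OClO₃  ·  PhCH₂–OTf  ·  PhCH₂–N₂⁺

PhCH₂–N₂⁺ > PhCH₂–OTf > PhCH₂–OClO₃ > PhCH₂–S(CH₃)₂⁺ > PhCH₂–OCHO > PhCH₂–OH

With the same alkyl group throughout, only the leaving group differentiates the rates.
The more stable X⁻ (or X) is on its own — i.e. the weaker a base it is — the better a leaving group it makes.
PhCH₂–N₂⁺ loses N₂: no meaningful conjugate acid; N₂ departs as an exceptionally stable neutral molecule
PhCH₂–OTf loses OTf⁻: pKₐ(CF₃SO₃H (triflic acid)) ≈ -14
PhCH₂–OClO₃ loses ClO₄⁻: pKₐ(HClO₄) ≈ -10
PhCH₂–S(CH₃)₂⁺ loses SR'₂: pKₐ(R'₂SH⁺) ≈ -7
PhCH₂–OCHO loses HCOO⁻: pKₐ(HCOOH) ≈ 3.8
PhCH₂–OH loses OH⁻: pKₐ(H₂O) ≈ 15.7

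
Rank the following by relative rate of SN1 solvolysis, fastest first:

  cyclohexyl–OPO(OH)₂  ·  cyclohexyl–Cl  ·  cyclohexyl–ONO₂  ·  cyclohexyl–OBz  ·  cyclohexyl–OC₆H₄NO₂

cyclohexyl–Cl > cyclohexyl–ONO₂ > cyclohexyl–OPO(OH)₂ > cyclohexyl–OBz > cyclohexyl–OC₆H₄NO₂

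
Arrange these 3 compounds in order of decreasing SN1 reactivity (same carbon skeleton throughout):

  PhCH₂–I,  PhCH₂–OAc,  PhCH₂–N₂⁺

PhCH₂–N₂⁺ > PhCH₂–I > PhCH₂–OAc

Same R in every case — rank the leaving groups.
The more stable X⁻ (or X) is on its own — i.e. the weaker a base it is — the better a leaving group it makes.
PhCH₂–N₂⁺ loses N₂: no meaningful conjugate acid; N₂ departs as an exceptionally stable neutral molecule
PhCH₂–I loses I⁻: pKₐ(HI) ≈ -10
PhCH₂–OAc loses AcO⁻: pKₐ(CH₃COOH) ≈ 4.8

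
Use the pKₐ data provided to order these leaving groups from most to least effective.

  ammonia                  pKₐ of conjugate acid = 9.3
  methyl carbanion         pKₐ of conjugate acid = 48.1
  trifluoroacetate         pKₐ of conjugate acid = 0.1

Lower conjugate-acid pKₐ ⇒ weaker base ⇒ better leaving group.
Sorting by the given values: trifluoroacetate (0.1), ammonia (9.3), methyl carbanion (48.1).

trifluoroacetate > ammonia > methyl carbanion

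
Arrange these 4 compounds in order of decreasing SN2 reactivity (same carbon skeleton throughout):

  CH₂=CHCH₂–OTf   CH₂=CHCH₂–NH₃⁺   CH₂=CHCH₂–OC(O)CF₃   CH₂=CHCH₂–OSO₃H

With the same alkyl group throughout, only the leaving group differentiates the rates.
Rank by basicity of the departing species: weakest base leaves most easily.
CH₂=CHCH₂–OTf loses OTf⁻: pKₐ(CF₃SO₃H (triflic acid)) ≈ -14
CH₂=CHCH₂–OSO₃H loses HSO₄⁻: pKₐ(H₂SO₄) ≈ -3
CH₂=CHCH₂–OC(O)CF₃ loses CF₃COO⁻: pKₐ(CF₃COOH) ≈ 0.2
CH₂=CHCH₂–NH₃⁺ loses NH₃: pKₐ(NH₄⁺) ≈ 9.2

CH₂=CHCH₂–OTf > CH₂=CHCH₂–OSO₃H > CH₂=CHCH₂–OC(O)CF₃ > CH₂=CHCH₂–NH₃⁺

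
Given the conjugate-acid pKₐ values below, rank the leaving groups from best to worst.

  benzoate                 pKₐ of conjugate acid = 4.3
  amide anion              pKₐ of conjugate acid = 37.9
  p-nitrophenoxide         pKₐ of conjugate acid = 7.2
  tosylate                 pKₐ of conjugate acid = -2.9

tosylate > benzoate > p-nitrophenoxide > amide anion

Lower conjugate-acid pKₐ ⇒ weaker base ⇒ better leaving group.
Sorting by the given values: tosylate (-2.9), benzoate (4.3), p-nitrophenoxide (7.2), amide anion (37.9).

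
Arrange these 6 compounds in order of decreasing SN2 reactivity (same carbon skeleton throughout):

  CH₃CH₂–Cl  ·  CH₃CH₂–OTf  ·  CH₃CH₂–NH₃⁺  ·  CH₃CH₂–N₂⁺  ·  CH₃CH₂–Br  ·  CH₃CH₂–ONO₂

The skeletons are identical, so relative rate is governed entirely by leaving-group ability.
A good leaving group is a weak base: the lower the pKₐ of its conjugate acid, the more readily it departs.
CH₃CH₂–N₂⁺ loses N₂: no meaningful conjugate acid; N₂ departs as an exceptionally stable neutral molecule
CH₃CH₂–OTf loses OTf⁻: pKₐ(CF₃SO₃H (triflic acid)) ≈ -14
CH₃CH₂–Br loses Br⁻: pKₐ(HBr) ≈ -9
CH₃CH₂–Cl loses Cl⁻: pKₐ(HCl) ≈ -7
CH₃CH₂–ONO₂ loses NO₃⁻: pKₐ(HNO₃) ≈ -1.3
CH₃CH₂–NH₃⁺ loses NH₃: pKₐ(NH₄⁺) ≈ 9.2

CH₃CH₂–N₂⁺ > CH₃CH₂–OTf > CH₃CH₂–Br > CH₃CH₂–Cl > CH₃CH₂–ONO₂ > CH₃CH₂–NH₃⁺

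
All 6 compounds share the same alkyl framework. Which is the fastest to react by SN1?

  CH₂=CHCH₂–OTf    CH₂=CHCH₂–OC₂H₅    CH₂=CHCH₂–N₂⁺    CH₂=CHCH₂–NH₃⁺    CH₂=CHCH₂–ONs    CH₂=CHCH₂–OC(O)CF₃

The skeletons are identical, so relative rate is governed entirely by leaving-group ability.
Leaving-group ability tracks the stability of the departed species; conjugate-acid pKₐ is the usual yardstick (lower pKₐ → better LG).
CH₂=CHCH₂–N₂⁺ loses N₂: no meaningful conjugate acid; N₂ departs as an exceptionally stable neutral molecule
CH₂=CHCH₂–OTf loses OTf⁻: pKₐ(CF₃SO₃H (triflic acid)) ≈ -14
CH₂=CHCH₂–ONs loses ONs⁻: pKₐ(p-O₂NC₆H₄SO₃H) ≈ -3.5
CH₂=CHCH₂–OC(O)CF₃ loses CF₃COO⁻: pKₐ(CF₃COOH) ≈ 0.2
CH₂=CHCH₂–NH₃⁺ loses NH₃: pKₐ(NH₄⁺) ≈ 9.2
CH₂=CHCH₂–OC₂H₅ loses CH₃CH₂O⁻: pKₐ(CH₃CH₂OH) ≈ 16

CH₂=CHCH₂–N₂⁺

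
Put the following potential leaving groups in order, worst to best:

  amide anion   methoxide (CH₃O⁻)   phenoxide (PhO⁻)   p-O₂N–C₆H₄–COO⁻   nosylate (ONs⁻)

amide anion < methoxide (CH₃O⁻) < phenoxide (PhO⁻) < p-O₂N–C₆H₄–COO⁻ < nosylate (ONs⁻)

Leaving-group ability tracks the stability of the departed species; conjugate-acid pKₐ is the usual yardstick (lower pKₐ → better LG).
nosylate (ONs⁻): pKₐ(p-O₂NC₆H₄SO₃H) ≈ -3.5
p-O₂N–C₆H₄–COO⁻: pKₐ(p-nitrobenzoic acid) ≈ 3.4
phenoxide (PhO⁻): pKₐ(C₆H₅OH (phenol)) ≈ 10
methoxide (CH₃O⁻): pKₐ(CH₃OH) ≈ 15.5
amide anion: pKₐ(NH₃) ≈ 38
Listed from poorest to best leaving group as asked.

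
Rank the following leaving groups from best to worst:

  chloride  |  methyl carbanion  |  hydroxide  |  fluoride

chloride > fluoride > hydroxide > methyl carbanion

chloride: pKₐ(HCl) ≈ -7 — moderately weak base
fluoride: pKₐ(HF) ≈ 3.2
hydroxide: pKₐ(H₂O) ≈ 15.7
methyl carbanion: pKₐ(CH₄) ≈ 48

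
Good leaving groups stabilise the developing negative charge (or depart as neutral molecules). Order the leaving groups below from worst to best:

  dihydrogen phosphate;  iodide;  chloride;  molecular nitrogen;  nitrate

dihydrogen phosphate < nitrate < chloride < iodide < molecular nitrogen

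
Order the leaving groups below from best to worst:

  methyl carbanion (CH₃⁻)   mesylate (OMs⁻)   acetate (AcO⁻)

The more stable X⁻ (or X) is on its own — i.e. the weaker a base it is — the better a leaving group it makes.
mesylate (OMs⁻): pKₐ(CH₃SO₃H (MsOH)) ≈ -1.9
acetate (AcO⁻): pKₐ(CH₃COOH) ≈ 4.8
methyl carbanion (CH₃⁻): pKₐ(CH₄) ≈ 48

mesylate (OMs⁻) > acetate (AcO⁻) > methyl carbanion (CH₃⁻)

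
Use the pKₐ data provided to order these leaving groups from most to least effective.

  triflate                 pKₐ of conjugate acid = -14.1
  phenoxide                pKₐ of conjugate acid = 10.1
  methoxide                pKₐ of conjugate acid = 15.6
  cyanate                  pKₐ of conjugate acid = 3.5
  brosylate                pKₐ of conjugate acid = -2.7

triflate > brosylate > cyanate > phenoxide > methoxide

Lower conjugate-acid pKₐ ⇒ weaker base ⇒ better leaving group.
Sorting by the given values: triflate (-14.1), brosylate (-2.7), cyanate (3.5), phenoxide (10.1), methoxide (15.6).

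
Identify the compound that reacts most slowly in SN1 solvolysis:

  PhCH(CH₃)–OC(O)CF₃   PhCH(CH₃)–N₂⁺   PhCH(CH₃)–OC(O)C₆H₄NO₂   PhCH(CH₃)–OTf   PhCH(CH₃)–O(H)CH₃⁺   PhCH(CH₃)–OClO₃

The skeletons are identical, so relative rate is governed entirely by leaving-group ability.
Rank by basicity of the departing species: weakest base leaves most easily.
PhCH(CH₃)–N₂⁺ loses N₂: no meaningful conjugate acid; N₂ departs as an exceptionally stable neutral molecule
PhCH(CH₃)–OTf loses OTf⁻: pKₐ(CF₃SO₃H (triflic acid)) ≈ -14
PhCH(CH₃)–OClO₃ loses ClO₄⁻: pKₐ(HClO₄) ≈ -10
PhCH(CH₃)–O(H)CH₃⁺ loses R'OH: pKₐ(R'OH₂⁺) ≈ -2.4
PhCH(CH₃)–OC(O)CF₃ loses CF₃COO⁻: pKₐ(CF₃COOH) ≈ 0.2
PhCH(CH₃)–OC(O)C₆H₄NO₂ loses p-O₂N–C₆H₄–COO⁻: pKₐ(p-nitrobenzoic acid) ≈ 3.4

PhCH(CH₃)–OC(O)C₆H₄NO₂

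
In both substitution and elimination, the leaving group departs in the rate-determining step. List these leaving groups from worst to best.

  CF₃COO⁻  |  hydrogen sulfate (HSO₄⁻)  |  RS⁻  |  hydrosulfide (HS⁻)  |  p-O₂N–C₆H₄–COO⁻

Rank by basicity of the departing species: weakest base leaves most easily.
hydrogen sulfate (HSO₄⁻): pKₐ(H₂SO₄) ≈ -3 — conjugate base of a strong mineral acid
CF₃COO⁻: pKₐ(CF₃COOH) ≈ 0.2 — strongly electron-withdrawing CF₃ stabilises the carboxylate
p-O₂N–C₆H₄–COO⁻: pKₐ(p-nitrobenzoic acid) ≈ 3.4 — electron-withdrawing nitro group stabilises the carboxylate
hydrosulfide (HS⁻): pKₐ(H₂S) ≈ 7 — larger and more polarisable than the oxygen analogue
RS⁻: pKₐ(RSH (a thiol)) ≈ 10.5 — moderately basic; rarely leaves without activation
The question asks for worst first, so the sequence is read in increasing leaving-group ability.

RS⁻ < hydrosulfide (HS⁻) < p-O₂N–C₆H₄–COO⁻ < CF₃COO⁻ < hydrogen sulfate (HSO₄⁻)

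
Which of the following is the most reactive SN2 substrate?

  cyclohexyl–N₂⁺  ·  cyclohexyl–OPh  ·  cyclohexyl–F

The skeletons are identical, so relative rate is governed entirely by leaving-group ability.
The more stable X⁻ (or X) is on its own — i.e. the weaker a base it is — the better a leaving group it makes.
cyclohexyl–N₂⁺ loses N₂: no meaningful conjugate acid; N₂ departs as an exceptionally stable neutral molecule
cyclohexyl–F loses F⁻: pKₐ(HF) ≈ 3.2
cyclohexyl–OPh loses PhO⁻: pKₐ(C₆H₅OH (phenol)) ≈ 10

cyclohexyl–N₂⁺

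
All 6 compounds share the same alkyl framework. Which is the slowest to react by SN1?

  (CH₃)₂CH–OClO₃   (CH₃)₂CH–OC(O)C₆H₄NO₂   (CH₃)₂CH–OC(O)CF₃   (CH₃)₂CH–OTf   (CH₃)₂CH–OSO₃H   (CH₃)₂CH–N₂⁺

(CH₃)₂CH–OC(O)C₆H₄NO₂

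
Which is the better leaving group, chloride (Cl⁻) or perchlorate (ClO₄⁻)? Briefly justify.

perchlorate (ClO₄⁻) is the better leaving group.
pKₐ(HClO₄) ≈ -10 versus pKₐ(HCl) ≈ -7: perchlorate (ClO₄⁻) is the much weaker base.
Extremely weak base; rarely used for safety reasons.

perchlorate (ClO₄⁻)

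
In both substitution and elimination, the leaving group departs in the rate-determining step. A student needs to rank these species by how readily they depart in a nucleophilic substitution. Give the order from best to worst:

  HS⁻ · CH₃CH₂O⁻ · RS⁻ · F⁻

F⁻ > HS⁻ > RS⁻ > CH₃CH₂O⁻

A good leaving group is a weak base: the lower the pKₐ of its conjugate acid, the more readily it departs.
F⁻: pKₐ(HF) ≈ 3.2
HS⁻: pKₐ(H₂S) ≈ 7
RS⁻: pKₐ(RSH (a thiol)) ≈ 10.5
CH₃CH₂O⁻: pKₐ(CH₃CH₂OH) ≈ 16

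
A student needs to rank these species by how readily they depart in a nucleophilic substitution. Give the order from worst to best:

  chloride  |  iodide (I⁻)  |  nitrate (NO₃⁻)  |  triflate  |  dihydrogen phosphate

The more stable X⁻ (or X) is on its own — i.e. the weaker a base it is — the better a leaving group it makes.
triflate: pKₐ(CF₃SO₃H (triflic acid)) ≈ -14 — charge spread over three oxygens and a CF₃ group; the premier leaving group in synthesis
iodide (I⁻): pKₐ(HI) ≈ -10 — large, highly polarisable; very weak base
chloride: pKₐ(HCl) ≈ -7 — moderately weak base
nitrate (NO₃⁻): pKₐ(HNO₃) ≈ -1.3 — resonance-delocalised over three oxygens
dihydrogen phosphate: pKₐ(H₃PO₄) ≈ 2.1
Reversing gives the worst-to-best order requested.

dihydrogen phosphate < nitrate (NO₃⁻) < chloride < iodide (I⁻) < triflate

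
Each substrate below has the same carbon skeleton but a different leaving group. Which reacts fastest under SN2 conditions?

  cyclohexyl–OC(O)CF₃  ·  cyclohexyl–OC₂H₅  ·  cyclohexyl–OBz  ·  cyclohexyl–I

cyclohexyl–I

Identical carbon frameworks mean the comparison reduces to leaving-group quality.
Rank by basicity of the departing species: weakest base leaves most easily.
cyclohexyl–I loses I⁻: pKₐ(HI) ≈ -10
cyclohexyl–OC(O)CF₃ loses CF₃COO⁻: pKₐ(CF₃COOH) ≈ 0.2
cyclohexyl–OBz loses PhCOO⁻: pKₐ(C₆H₅COOH) ≈ 4.2
cyclohexyl–OC₂H₅ loses CH₃CH₂O⁻: pKₐ(CH₃CH₂OH) ≈ 16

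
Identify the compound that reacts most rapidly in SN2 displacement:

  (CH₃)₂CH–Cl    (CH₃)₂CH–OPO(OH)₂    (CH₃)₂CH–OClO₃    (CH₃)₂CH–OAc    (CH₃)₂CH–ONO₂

(CH₃)₂CH–OClO₃

Identical carbon frameworks mean the comparison reduces to leaving-group quality.
The more stable X⁻ (or X) is on its own — i.e. the weaker a base it is — the better a leaving group it makes.
(CH₃)₂CH–OClO₃ loses ClO₄⁻: pKₐ(HClO₄) ≈ -10
(CH₃)₂CH–Cl loses Cl⁻: pKₐ(HCl) ≈ -7
(CH₃)₂CH–ONO₂ loses NO₃⁻: pKₐ(HNO₃) ≈ -1.3
(CH₃)₂CH–OPO(OH)₂ loses H₂PO₄⁻: pKₐ(H₃PO₄) ≈ 2.1
(CH₃)₂CH–OAc loses AcO⁻: pKₐ(CH₃COOH) ≈ 4.8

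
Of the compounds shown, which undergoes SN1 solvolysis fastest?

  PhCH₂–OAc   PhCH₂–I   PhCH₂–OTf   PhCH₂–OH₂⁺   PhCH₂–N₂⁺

PhCH₂–N₂⁺

The skeletons are identical, so relative rate is governed entirely by leaving-group ability.
Rank by basicity of the departing species: weakest base leaves most easily.
PhCH₂–N₂⁺ loses N₂: no meaningful conjugate acid; N₂ departs as an exceptionally stable neutral molecule
PhCH₂–OTf loses OTf⁻: pKₐ(CF₃SO₃H (triflic acid)) ≈ -14
PhCH₂–I loses I⁻: pKₐ(HI) ≈ -10
PhCH₂–OH₂⁺ loses H₂O: pKₐ(H₃O⁺) ≈ -1.7
PhCH₂–OAc loses AcO⁻: pKₐ(CH₃COOH) ≈ 4.8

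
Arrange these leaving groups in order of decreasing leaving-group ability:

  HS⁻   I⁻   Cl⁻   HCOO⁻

The more stable X⁻ (or X) is on its own — i.e. the weaker a base it is — the better a leaving group it makes.
I⁻: pKₐ(HI) ≈ -10
Cl⁻: pKₐ(HCl) ≈ -7
HCOO⁻: pKₐ(HCOOH) ≈ 3.8
HS⁻: pKₐ(H₂S) ≈ 7 — larger and more polarisable than the oxygen analogue

I⁻ > Cl⁻ > HCOO⁻ > HS⁻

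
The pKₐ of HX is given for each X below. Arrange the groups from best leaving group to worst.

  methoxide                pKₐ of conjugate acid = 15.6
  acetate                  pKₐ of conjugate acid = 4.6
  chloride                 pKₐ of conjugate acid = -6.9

Lower conjugate-acid pKₐ ⇒ weaker base ⇒ better leaving group.
Sorting by the given values: chloride (-6.9), acetate (4.6), methoxide (15.6).

chloride > acetate > methoxide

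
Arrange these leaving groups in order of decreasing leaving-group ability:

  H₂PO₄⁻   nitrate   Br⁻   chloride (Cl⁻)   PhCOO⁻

The more stable X⁻ (or X) is on its own — i.e. the weaker a base it is — the better a leaving group it makes.
Br⁻: pKₐ(HBr) ≈ -9
chloride (Cl⁻): pKₐ(HCl) ≈ -7
nitrate: pKₐ(HNO₃) ≈ -1.3
H₂PO₄⁻: pKₐ(H₃PO₄) ≈ 2.1
PhCOO⁻: pKₐ(C₆H₅COOH) ≈ 4.2

Br⁻ > chloride (Cl⁻) > nitrate > H₂PO₄⁻ > PhCOO⁻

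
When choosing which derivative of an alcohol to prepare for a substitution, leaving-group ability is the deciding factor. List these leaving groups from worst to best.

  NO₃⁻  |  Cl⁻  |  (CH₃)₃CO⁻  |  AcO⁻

(CH₃)₃CO⁻ < AcO⁻ < NO₃⁻ < Cl⁻

The more stable X⁻ (or X) is on its own — i.e. the weaker a base it is — the better a leaving group it makes.
Cl⁻: pKₐ(HCl) ≈ -7 — moderately weak base
NO₃⁻: pKₐ(HNO₃) ≈ -1.3
AcO⁻: pKₐ(CH₃COOH) ≈ 4.8 — resonance-stabilised but still a weak base
(CH₃)₃CO⁻: pKₐ(t-BuOH) ≈ 18
Reversing gives the worst-to-best order requested.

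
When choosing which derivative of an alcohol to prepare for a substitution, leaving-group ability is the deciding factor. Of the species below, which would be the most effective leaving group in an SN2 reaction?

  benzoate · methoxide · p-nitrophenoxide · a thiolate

benzoate

The more stable X⁻ (or X) is on its own — i.e. the weaker a base it is — the better a leaving group it makes.
benzoate: pKₐ(C₆H₅COOH) ≈ 4.2
p-nitrophenoxide: pKₐ(p-nitrophenol) ≈ 7.2
a thiolate: pKₐ(RSH (a thiol)) ≈ 10.5
methoxide: pKₐ(CH₃OH) ≈ 15.5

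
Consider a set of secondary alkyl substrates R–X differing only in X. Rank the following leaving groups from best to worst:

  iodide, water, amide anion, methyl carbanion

iodide > water > amide anion > methyl carbanion

Leaving-group ability tracks the stability of the departed species; conjugate-acid pKₐ is the usual yardstick (lower pKₐ → better LG).
iodide: pKₐ(HI) ≈ -10
water: pKₐ(H₃O⁺) ≈ -1.7 — neutral; leaves from a protonated alcohol (R–OH₂⁺)
amide anion: pKₐ(NH₃) ≈ 38
methyl carbanion: pKₐ(CH₄) ≈ 48 — unstabilised carbanion; the worst conceivable leaving group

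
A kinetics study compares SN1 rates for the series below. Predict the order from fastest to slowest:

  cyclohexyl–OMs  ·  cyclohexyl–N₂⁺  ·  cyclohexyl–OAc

The skeletons are identical, so relative rate is governed entirely by leaving-group ability.
Leaving-group ability tracks the stability of the departed species; conjugate-acid pKₐ is the usual yardstick (lower pKₐ → better LG).
cyclohexyl–N₂⁺ loses N₂: no meaningful conjugate acid; N₂ departs as an exceptionally stable neutral molecule
cyclohexyl–OMs loses OMs⁻: pKₐ(CH₃SO₃H (MsOH)) ≈ -1.9
cyclohexyl–OAc loses AcO⁻: pKₐ(CH₃COOH) ≈ 4.8

cyclohexyl–N₂⁺ > cyclohexyl–OMs > cyclohexyl–OAc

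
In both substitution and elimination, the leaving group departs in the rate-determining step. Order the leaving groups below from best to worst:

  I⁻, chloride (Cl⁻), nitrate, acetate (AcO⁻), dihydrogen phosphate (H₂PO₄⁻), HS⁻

I⁻ > chloride (Cl⁻) > nitrate > dihydrogen phosphate (H₂PO₄⁻) > acetate (AcO⁻) > HS⁻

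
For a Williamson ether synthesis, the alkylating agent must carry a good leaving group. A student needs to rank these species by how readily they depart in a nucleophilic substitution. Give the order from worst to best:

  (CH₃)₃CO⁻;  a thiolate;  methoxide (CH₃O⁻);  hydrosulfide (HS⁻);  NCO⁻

(CH₃)₃CO⁻ < methoxide (CH₃O⁻) < a thiolate < hydrosulfide (HS⁻) < NCO⁻

The more stable X⁻ (or X) is on its own — i.e. the weaker a base it is — the better a leaving group it makes.
NCO⁻: pKₐ(HOCN) ≈ 3.5 — resonance between N and O
hydrosulfide (HS⁻): pKₐ(H₂S) ≈ 7
a thiolate: pKₐ(RSH (a thiol)) ≈ 10.5 — moderately basic; rarely leaves without activation
methoxide (CH₃O⁻): pKₐ(CH₃OH) ≈ 15.5 — strong base; alkoxides do not leave unassisted
(CH₃)₃CO⁻: pKₐ(t-BuOH) ≈ 18
Reversing gives the worst-to-best order requested.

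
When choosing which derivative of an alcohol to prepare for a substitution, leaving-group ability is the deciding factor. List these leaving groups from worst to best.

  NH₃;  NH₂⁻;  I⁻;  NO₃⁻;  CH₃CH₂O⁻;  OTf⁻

A good leaving group is a weak base: the lower the pKₐ of its conjugate acid, the more readily it departs.
OTf⁻: pKₐ(CF₃SO₃H (triflic acid)) ≈ -14
I⁻: pKₐ(HI) ≈ -10 — large, highly polarisable; very weak base
NO₃⁻: pKₐ(HNO₃) ≈ -1.3 — resonance-delocalised over three oxygens
NH₃: pKₐ(NH₄⁺) ≈ 9.2 — neutral but moderately basic; leaves from R–NH₃⁺
CH₃CH₂O⁻: pKₐ(CH₃CH₂OH) ≈ 16 — strong base; alkoxides do not leave unassisted
NH₂⁻: pKₐ(NH₃) ≈ 38 — extremely strong base; never a leaving group
Listed from poorest to best leaving group as asked.

NH₂⁻ < CH₃CH₂O⁻ < NH₃ < NO₃⁻ < I⁻ < OTf⁻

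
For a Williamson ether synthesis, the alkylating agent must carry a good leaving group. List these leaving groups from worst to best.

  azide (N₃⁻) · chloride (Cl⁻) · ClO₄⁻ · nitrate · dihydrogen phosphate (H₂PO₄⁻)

azide (N₃⁻) < dihydrogen phosphate (H₂PO₄⁻) < nitrate < chloride (Cl⁻) < ClO₄⁻

ClO₄⁻: pKₐ(HClO₄) ≈ -10
chloride (Cl⁻): pKₐ(HCl) ≈ -7
nitrate: pKₐ(HNO₃) ≈ -1.3
dihydrogen phosphate (H₂PO₄⁻): pKₐ(H₃PO₄) ≈ 2.1
azide (N₃⁻): pKₐ(HN₃) ≈ 4.7
Reversing gives the worst-to-best order requested.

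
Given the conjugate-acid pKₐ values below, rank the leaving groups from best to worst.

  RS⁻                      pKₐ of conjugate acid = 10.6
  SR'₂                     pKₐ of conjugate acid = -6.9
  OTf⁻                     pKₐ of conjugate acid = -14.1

OTf⁻ > SR'₂ > RS⁻

Lower conjugate-acid pKₐ ⇒ weaker base ⇒ better leaving group.
Sorting by the given values: OTf⁻ (-14.1), SR'₂ (-6.9), RS⁻ (10.6).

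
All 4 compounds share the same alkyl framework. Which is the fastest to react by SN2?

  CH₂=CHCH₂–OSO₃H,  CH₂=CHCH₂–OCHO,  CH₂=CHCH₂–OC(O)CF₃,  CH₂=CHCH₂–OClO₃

CH₂=CHCH₂–OClO₃

The skeletons are identical, so relative rate is governed entirely by leaving-group ability.
A good leaving group is a weak base: the lower the pKₐ of its conjugate acid, the more readily it departs.
CH₂=CHCH₂–OClO₃ loses ClO₄⁻: pKₐ(HClO₄) ≈ -10
CH₂=CHCH₂–OSO₃H loses HSO₄⁻: pKₐ(H₂SO₄) ≈ -3
CH₂=CHCH₂–OC(O)CF₃ loses CF₃COO⁻: pKₐ(CF₃COOH) ≈ 0.2
CH₂=CHCH₂–OCHO loses HCOO⁻: pKₐ(HCOOH) ≈ 3.8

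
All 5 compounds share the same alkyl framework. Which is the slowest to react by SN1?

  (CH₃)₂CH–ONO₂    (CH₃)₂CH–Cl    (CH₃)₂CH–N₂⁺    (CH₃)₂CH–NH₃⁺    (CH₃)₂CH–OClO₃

Same R in every case — rank the leaving groups.
A good leaving group is a weak base: the lower the pKₐ of its conjugate acid, the more readily it departs.
(CH₃)₂CH–N₂⁺ loses N₂: no meaningful conjugate acid; N₂ departs as an exceptionally stable neutral molecule
(CH₃)₂CH–OClO₃ loses ClO₄⁻: pKₐ(HClO₄) ≈ -10
(CH₃)₂CH–Cl loses Cl⁻: pKₐ(HCl) ≈ -7
(CH₃)₂CH–ONO₂ loses NO₃⁻: pKₐ(HNO₃) ≈ -1.3
(CH₃)₂CH–NH₃⁺ loses NH₃: pKₐ(NH₄⁺) ≈ 9.2

(CH₃)₂CH–NH₃⁺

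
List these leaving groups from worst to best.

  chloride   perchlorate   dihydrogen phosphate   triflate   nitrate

dihydrogen phosphate < nitrate < chloride < perchlorate < triflate

triflate: pKₐ(CF₃SO₃H (triflic acid)) ≈ -14 — charge spread over three oxygens and a CF₃ group; the premier leaving group in synthesis
perchlorate: pKₐ(HClO₄) ≈ -10 — extremely weak base; rarely used for safety reasons
chloride: pKₐ(HCl) ≈ -7 — moderately weak base
nitrate: pKₐ(HNO₃) ≈ -1.3 — resonance-delocalised over three oxygens
dihydrogen phosphate: pKₐ(H₃PO₄) ≈ 2.1
The question asks for worst first, so the sequence is read in increasing leaving-group ability.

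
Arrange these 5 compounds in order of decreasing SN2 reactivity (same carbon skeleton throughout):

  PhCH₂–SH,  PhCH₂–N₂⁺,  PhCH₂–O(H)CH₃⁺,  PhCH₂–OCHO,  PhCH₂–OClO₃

The skeletons are identical, so relative rate is governed entirely by leaving-group ability.
The more stable X⁻ (or X) is on its own — i.e. the weaker a base it is — the better a leaving group it makes.
PhCH₂–N₂⁺ loses N₂: no meaningful conjugate acid; N₂ departs as an exceptionally stable neutral molecule
PhCH₂–OClO₃ loses ClO₄⁻: pKₐ(HClO₄) ≈ -10
PhCH₂–O(H)CH₃⁺ loses R'OH: pKₐ(R'OH₂⁺) ≈ -2.4
PhCH₂–OCHO loses HCOO⁻: pKₐ(HCOOH) ≈ 3.8
PhCH₂–SH loses HS⁻: pKₐ(H₂S) ≈ 7

PhCH₂–N₂⁺ > PhCH₂–OClO₃ > PhCH₂–O(H)CH₃⁺ > PhCH₂–OCHO > PhCH₂–SH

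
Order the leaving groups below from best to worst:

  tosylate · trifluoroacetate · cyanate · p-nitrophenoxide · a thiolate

A good leaving group is a weak base: the lower the pKₐ of its conjugate acid, the more readily it departs.
tosylate: pKₐ(p-CH₃C₆H₄SO₃H (TsOH)) ≈ -2.8 — resonance-delocalised arenesulfonate
trifluoroacetate: pKₐ(CF₃COOH) ≈ 0.2 — strongly electron-withdrawing CF₃ stabilises the carboxylate
cyanate: pKₐ(HOCN) ≈ 3.5
p-nitrophenoxide: pKₐ(p-nitrophenol) ≈ 7.2
a thiolate: pKₐ(RSH (a thiol)) ≈ 10.5

tosylate > trifluoroacetate > cyanate > p-nitrophenoxide > a thiolate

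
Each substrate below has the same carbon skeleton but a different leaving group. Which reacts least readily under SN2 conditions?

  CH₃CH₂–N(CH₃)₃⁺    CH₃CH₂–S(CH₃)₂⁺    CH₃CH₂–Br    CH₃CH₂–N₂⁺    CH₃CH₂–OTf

CH₃CH₂–N(CH₃)₃⁺

With the same alkyl group throughout, only the leaving group differentiates the rates.
A good leaving group is a weak base: the lower the pKₐ of its conjugate acid, the more readily it departs.
CH₃CH₂–N₂⁺ loses N₂: no meaningful conjugate acid; N₂ departs as an exceptionally stable neutral molecule
CH₃CH₂–OTf loses OTf⁻: pKₐ(CF₃SO₃H (triflic acid)) ≈ -14
CH₃CH₂–Br loses Br⁻: pKₐ(HBr) ≈ -9
CH₃CH₂–S(CH₃)₂⁺ loses SR'₂: pKₐ(R'₂SH⁺) ≈ -7
CH₃CH₂–N(CH₃)₃⁺ loses NR'₃: pKₐ(R'₃NH⁺) ≈ 10.7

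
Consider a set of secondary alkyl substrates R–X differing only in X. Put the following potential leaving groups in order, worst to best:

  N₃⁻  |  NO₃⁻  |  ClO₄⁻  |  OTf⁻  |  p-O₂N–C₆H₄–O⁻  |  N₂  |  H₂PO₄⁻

Rank by basicity of the departing species: weakest base leaves most easily.
N₂: no meaningful conjugate acid; N₂ departs as an exceptionally stable neutral molecule
OTf⁻: pKₐ(CF₃SO₃H (triflic acid)) ≈ -14 — charge spread over three oxygens and a CF₃ group; the premier leaving group in synthesis
ClO₄⁻: pKₐ(HClO₄) ≈ -10 — extremely weak base; rarely used for safety reasons
NO₃⁻: pKₐ(HNO₃) ≈ -1.3
H₂PO₄⁻: pKₐ(H₃PO₄) ≈ 2.1 — moderate base; biological leaving group after further activation
N₃⁻: pKₐ(HN₃) ≈ 4.7
p-O₂N–C₆H₄–O⁻: pKₐ(p-nitrophenol) ≈ 7.2
Listed from poorest to best leaving group as asked.

p-O₂N–C₆H₄–O⁻ < N₃⁻ < H₂PO₄⁻ < NO₃⁻ < ClO₄⁻ < OTf⁻ < N₂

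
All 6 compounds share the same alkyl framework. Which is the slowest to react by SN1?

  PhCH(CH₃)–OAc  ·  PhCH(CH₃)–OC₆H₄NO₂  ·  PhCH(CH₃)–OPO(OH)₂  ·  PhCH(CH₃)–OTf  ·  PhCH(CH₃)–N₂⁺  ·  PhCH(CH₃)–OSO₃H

Identical carbon frameworks mean the comparison reduces to leaving-group quality.
Rank by basicity of the departing species: weakest base leaves most easily.
PhCH(CH₃)–N₂⁺ loses N₂: no meaningful conjugate acid; N₂ departs as an exceptionally stable neutral molecule
PhCH(CH₃)–OTf loses OTf⁻: pKₐ(CF₃SO₃H (triflic acid)) ≈ -14
PhCH(CH₃)–OSO₃H loses HSO₄⁻: pKₐ(H₂SO₄) ≈ -3
PhCH(CH₃)–OPO(OH)₂ loses H₂PO₄⁻: pKₐ(H₃PO₄) ≈ 2.1
PhCH(CH₃)–OAc loses AcO⁻: pKₐ(CH₃COOH) ≈ 4.8
PhCH(CH₃)–OC₆H₄NO₂ loses p-O₂N–C₆H₄–O⁻: pKₐ(p-nitrophenol) ≈ 7.2

PhCH(CH₃)–OC₆H₄NO₂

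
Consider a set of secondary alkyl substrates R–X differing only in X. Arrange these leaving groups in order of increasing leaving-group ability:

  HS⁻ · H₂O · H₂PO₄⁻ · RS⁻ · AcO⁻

A good leaving group is a weak base: the lower the pKₐ of its conjugate acid, the more readily it departs.
H₂O: pKₐ(H₃O⁺) ≈ -1.7
H₂PO₄⁻: pKₐ(H₃PO₄) ≈ 2.1
AcO⁻: pKₐ(CH₃COOH) ≈ 4.8 — resonance-stabilised but still a weak base
HS⁻: pKₐ(H₂S) ≈ 7
RS⁻: pKₐ(RSH (a thiol)) ≈ 10.5 — moderately basic; rarely leaves without activation
The question asks for worst first, so the sequence is read in increasing leaving-group ability.

RS⁻ < HS⁻ < AcO⁻ < H₂PO₄⁻ < H₂O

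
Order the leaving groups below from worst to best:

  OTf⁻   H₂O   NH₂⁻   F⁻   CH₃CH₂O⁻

The more stable X⁻ (or X) is on its own — i.e. the weaker a base it is — the better a leaving group it makes.
OTf⁻: pKₐ(CF₃SO₃H (triflic acid)) ≈ -14
H₂O: pKₐ(H₃O⁺) ≈ -1.7
F⁻: pKₐ(HF) ≈ 3.2
CH₃CH₂O⁻: pKₐ(CH₃CH₂OH) ≈ 16
NH₂⁻: pKₐ(NH₃) ≈ 38
The question asks for worst first, so the sequence is read in increasing leaving-group ability.

NH₂⁻ < CH₃CH₂O⁻ < F⁻ < H₂O < OTf⁻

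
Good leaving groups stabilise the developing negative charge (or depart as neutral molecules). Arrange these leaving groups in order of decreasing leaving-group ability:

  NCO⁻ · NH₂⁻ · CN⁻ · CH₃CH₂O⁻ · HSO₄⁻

Rank by basicity of the departing species: weakest base leaves most easily.
HSO₄⁻: pKₐ(H₂SO₄) ≈ -3 — conjugate base of a strong mineral acid
NCO⁻: pKₐ(HOCN) ≈ 3.5 — resonance between N and O
CN⁻: pKₐ(HCN) ≈ 9.2 — sp carbon stabilises the charge somewhat, but still a poor LG
CH₃CH₂O⁻: pKₐ(CH₃CH₂OH) ≈ 16 — strong base; alkoxides do not leave unassisted
NH₂⁻: pKₐ(NH₃) ≈ 38 — extremely strong base; never a leaving group

HSO₄⁻ > NCO⁻ > CN⁻ > CH₃CH₂O⁻ > NH₂⁻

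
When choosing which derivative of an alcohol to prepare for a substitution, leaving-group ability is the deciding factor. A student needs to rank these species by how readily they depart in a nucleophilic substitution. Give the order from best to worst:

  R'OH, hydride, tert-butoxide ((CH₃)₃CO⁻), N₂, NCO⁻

N₂: no meaningful conjugate acid; N₂ departs as an exceptionally stable neutral molecule
R'OH: pKₐ(R'OH₂⁺) ≈ -2.4
NCO⁻: pKₐ(HOCN) ≈ 3.5 — resonance between N and O
tert-butoxide ((CH₃)₃CO⁻): pKₐ(t-BuOH) ≈ 18 — bulky, strongly basic alkoxide
hydride: pKₐ(H₂) ≈ 36 — extremely strong base; leaves only in special hydride-transfer contexts

N₂ > R'OH > NCO⁻ > tert-butoxide ((CH₃)₃CO⁻) > hydride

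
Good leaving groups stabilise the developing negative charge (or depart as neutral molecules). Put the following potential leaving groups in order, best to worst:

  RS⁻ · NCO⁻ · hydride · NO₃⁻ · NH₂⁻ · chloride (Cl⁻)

chloride (Cl⁻): pKₐ(HCl) ≈ -7
NO₃⁻: pKₐ(HNO₃) ≈ -1.3 — resonance-delocalised over three oxygens
NCO⁻: pKₐ(HOCN) ≈ 3.5 — resonance between N and O
RS⁻: pKₐ(RSH (a thiol)) ≈ 10.5 — moderately basic; rarely leaves without activation
hydride: pKₐ(H₂) ≈ 36
NH₂⁻: pKₐ(NH₃) ≈ 38

chloride (Cl⁻) > NO₃⁻ > NCO⁻ > RS⁻ > hydride > NH₂⁻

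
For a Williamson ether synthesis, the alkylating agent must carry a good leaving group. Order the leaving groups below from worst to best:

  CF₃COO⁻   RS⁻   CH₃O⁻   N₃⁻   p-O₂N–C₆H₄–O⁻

CH₃O⁻ < RS⁻ < p-O₂N–C₆H₄–O⁻ < N₃⁻ < CF₃COO⁻

The more stable X⁻ (or X) is on its own — i.e. the weaker a base it is — the better a leaving group it makes.
CF₃COO⁻: pKₐ(CF₃COOH) ≈ 0.2
N₃⁻: pKₐ(HN₃) ≈ 4.7
p-O₂N–C₆H₄–O⁻: pKₐ(p-nitrophenol) ≈ 7.2
RS⁻: pKₐ(RSH (a thiol)) ≈ 10.5
CH₃O⁻: pKₐ(CH₃OH) ≈ 15.5
The question asks for worst first, so the sequence is read in increasing leaving-group ability.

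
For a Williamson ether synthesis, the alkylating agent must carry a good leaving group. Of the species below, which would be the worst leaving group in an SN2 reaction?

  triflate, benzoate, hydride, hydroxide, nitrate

A good leaving group is a weak base: the lower the pKₐ of its conjugate acid, the more readily it departs.
triflate: pKₐ(CF₃SO₃H (triflic acid)) ≈ -14
nitrate: pKₐ(HNO₃) ≈ -1.3
benzoate: pKₐ(C₆H₅COOH) ≈ 4.2
hydroxide: pKₐ(H₂O) ≈ 15.7
hydride: pKₐ(H₂) ≈ 36

hydride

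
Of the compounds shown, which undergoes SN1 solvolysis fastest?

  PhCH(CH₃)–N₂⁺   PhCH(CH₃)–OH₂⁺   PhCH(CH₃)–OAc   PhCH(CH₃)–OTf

PhCH(CH₃)–N₂⁺

With the same alkyl group throughout, only the leaving group differentiates the rates.
Rank by basicity of the departing species: weakest base leaves most easily.
PhCH(CH₃)–N₂⁺ loses N₂: no meaningful conjugate acid; N₂ departs as an exceptionally stable neutral molecule
PhCH(CH₃)–OTf loses OTf⁻: pKₐ(CF₃SO₃H (triflic acid)) ≈ -14
PhCH(CH₃)–OH₂⁺ loses H₂O: pKₐ(H₃O⁺) ≈ -1.7
PhCH(CH₃)–OAc loses AcO⁻: pKₐ(CH₃COOH) ≈ 4.8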